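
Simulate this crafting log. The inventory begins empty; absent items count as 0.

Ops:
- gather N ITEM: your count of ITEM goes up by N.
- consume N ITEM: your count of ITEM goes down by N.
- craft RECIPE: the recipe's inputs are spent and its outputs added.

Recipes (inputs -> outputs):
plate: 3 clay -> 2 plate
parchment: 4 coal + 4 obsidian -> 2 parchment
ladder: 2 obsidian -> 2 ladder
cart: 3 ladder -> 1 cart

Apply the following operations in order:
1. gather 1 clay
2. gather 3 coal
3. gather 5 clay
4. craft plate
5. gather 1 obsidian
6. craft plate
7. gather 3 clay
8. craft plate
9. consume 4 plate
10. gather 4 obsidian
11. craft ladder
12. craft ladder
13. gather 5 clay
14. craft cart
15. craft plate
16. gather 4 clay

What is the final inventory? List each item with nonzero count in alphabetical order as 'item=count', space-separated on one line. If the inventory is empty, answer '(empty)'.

Answer: cart=1 clay=6 coal=3 ladder=1 obsidian=1 plate=4

Derivation:
After 1 (gather 1 clay): clay=1
After 2 (gather 3 coal): clay=1 coal=3
After 3 (gather 5 clay): clay=6 coal=3
After 4 (craft plate): clay=3 coal=3 plate=2
After 5 (gather 1 obsidian): clay=3 coal=3 obsidian=1 plate=2
After 6 (craft plate): coal=3 obsidian=1 plate=4
After 7 (gather 3 clay): clay=3 coal=3 obsidian=1 plate=4
After 8 (craft plate): coal=3 obsidian=1 plate=6
After 9 (consume 4 plate): coal=3 obsidian=1 plate=2
After 10 (gather 4 obsidian): coal=3 obsidian=5 plate=2
After 11 (craft ladder): coal=3 ladder=2 obsidian=3 plate=2
After 12 (craft ladder): coal=3 ladder=4 obsidian=1 plate=2
After 13 (gather 5 clay): clay=5 coal=3 ladder=4 obsidian=1 plate=2
After 14 (craft cart): cart=1 clay=5 coal=3 ladder=1 obsidian=1 plate=2
After 15 (craft plate): cart=1 clay=2 coal=3 ladder=1 obsidian=1 plate=4
After 16 (gather 4 clay): cart=1 clay=6 coal=3 ladder=1 obsidian=1 plate=4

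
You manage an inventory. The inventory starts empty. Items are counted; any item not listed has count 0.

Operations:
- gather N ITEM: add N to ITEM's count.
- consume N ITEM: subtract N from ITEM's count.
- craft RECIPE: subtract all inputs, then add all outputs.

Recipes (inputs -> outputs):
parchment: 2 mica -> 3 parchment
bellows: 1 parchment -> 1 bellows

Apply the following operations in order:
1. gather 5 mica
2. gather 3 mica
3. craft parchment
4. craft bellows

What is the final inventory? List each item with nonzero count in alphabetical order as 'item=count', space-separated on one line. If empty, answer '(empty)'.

After 1 (gather 5 mica): mica=5
After 2 (gather 3 mica): mica=8
After 3 (craft parchment): mica=6 parchment=3
After 4 (craft bellows): bellows=1 mica=6 parchment=2

Answer: bellows=1 mica=6 parchment=2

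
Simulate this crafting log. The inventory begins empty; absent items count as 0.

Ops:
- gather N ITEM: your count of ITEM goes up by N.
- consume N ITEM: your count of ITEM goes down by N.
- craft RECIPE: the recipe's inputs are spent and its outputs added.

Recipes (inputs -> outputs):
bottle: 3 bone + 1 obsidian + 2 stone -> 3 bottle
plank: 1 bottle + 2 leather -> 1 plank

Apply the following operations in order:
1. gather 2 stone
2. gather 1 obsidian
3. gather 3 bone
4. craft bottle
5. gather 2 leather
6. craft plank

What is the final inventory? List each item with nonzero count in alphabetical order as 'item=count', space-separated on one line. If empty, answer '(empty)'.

Answer: bottle=2 plank=1

Derivation:
After 1 (gather 2 stone): stone=2
After 2 (gather 1 obsidian): obsidian=1 stone=2
After 3 (gather 3 bone): bone=3 obsidian=1 stone=2
After 4 (craft bottle): bottle=3
After 5 (gather 2 leather): bottle=3 leather=2
After 6 (craft plank): bottle=2 plank=1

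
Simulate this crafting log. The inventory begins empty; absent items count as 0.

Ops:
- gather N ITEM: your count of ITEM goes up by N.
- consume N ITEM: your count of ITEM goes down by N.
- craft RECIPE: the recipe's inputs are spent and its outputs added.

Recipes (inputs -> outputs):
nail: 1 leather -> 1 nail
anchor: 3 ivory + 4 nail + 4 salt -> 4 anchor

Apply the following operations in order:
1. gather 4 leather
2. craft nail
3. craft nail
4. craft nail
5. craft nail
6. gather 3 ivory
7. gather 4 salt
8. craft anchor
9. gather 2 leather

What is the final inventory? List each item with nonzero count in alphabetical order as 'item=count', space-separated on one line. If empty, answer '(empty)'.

Answer: anchor=4 leather=2

Derivation:
After 1 (gather 4 leather): leather=4
After 2 (craft nail): leather=3 nail=1
After 3 (craft nail): leather=2 nail=2
After 4 (craft nail): leather=1 nail=3
After 5 (craft nail): nail=4
After 6 (gather 3 ivory): ivory=3 nail=4
After 7 (gather 4 salt): ivory=3 nail=4 salt=4
After 8 (craft anchor): anchor=4
After 9 (gather 2 leather): anchor=4 leather=2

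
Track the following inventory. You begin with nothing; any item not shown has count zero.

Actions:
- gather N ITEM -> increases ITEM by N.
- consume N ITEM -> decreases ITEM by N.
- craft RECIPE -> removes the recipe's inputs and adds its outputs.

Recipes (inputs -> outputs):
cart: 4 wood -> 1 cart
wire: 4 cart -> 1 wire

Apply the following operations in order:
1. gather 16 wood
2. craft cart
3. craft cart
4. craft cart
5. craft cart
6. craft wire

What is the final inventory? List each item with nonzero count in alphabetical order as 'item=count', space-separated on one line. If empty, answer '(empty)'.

Answer: wire=1

Derivation:
After 1 (gather 16 wood): wood=16
After 2 (craft cart): cart=1 wood=12
After 3 (craft cart): cart=2 wood=8
After 4 (craft cart): cart=3 wood=4
After 5 (craft cart): cart=4
After 6 (craft wire): wire=1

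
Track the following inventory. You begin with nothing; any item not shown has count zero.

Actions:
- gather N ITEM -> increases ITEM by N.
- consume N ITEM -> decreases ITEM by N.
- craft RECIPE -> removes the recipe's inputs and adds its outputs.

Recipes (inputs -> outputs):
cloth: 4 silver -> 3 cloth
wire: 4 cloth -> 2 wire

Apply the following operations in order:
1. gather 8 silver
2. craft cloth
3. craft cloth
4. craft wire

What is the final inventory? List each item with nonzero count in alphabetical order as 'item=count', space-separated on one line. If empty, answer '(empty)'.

After 1 (gather 8 silver): silver=8
After 2 (craft cloth): cloth=3 silver=4
After 3 (craft cloth): cloth=6
After 4 (craft wire): cloth=2 wire=2

Answer: cloth=2 wire=2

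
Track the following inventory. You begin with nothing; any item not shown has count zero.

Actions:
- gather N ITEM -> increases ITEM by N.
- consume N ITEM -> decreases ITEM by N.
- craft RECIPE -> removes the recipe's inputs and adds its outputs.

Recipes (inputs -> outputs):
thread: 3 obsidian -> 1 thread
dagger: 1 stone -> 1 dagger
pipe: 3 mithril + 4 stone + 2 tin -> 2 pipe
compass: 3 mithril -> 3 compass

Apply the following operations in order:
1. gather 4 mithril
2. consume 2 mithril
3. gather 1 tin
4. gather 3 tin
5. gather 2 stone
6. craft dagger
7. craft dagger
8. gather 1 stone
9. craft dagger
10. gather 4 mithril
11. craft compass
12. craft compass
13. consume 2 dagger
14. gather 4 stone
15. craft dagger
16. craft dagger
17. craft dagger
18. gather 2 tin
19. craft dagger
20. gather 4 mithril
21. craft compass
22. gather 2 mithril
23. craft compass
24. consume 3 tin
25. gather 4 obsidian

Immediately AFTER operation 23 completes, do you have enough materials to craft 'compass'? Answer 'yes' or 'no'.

After 1 (gather 4 mithril): mithril=4
After 2 (consume 2 mithril): mithril=2
After 3 (gather 1 tin): mithril=2 tin=1
After 4 (gather 3 tin): mithril=2 tin=4
After 5 (gather 2 stone): mithril=2 stone=2 tin=4
After 6 (craft dagger): dagger=1 mithril=2 stone=1 tin=4
After 7 (craft dagger): dagger=2 mithril=2 tin=4
After 8 (gather 1 stone): dagger=2 mithril=2 stone=1 tin=4
After 9 (craft dagger): dagger=3 mithril=2 tin=4
After 10 (gather 4 mithril): dagger=3 mithril=6 tin=4
After 11 (craft compass): compass=3 dagger=3 mithril=3 tin=4
After 12 (craft compass): compass=6 dagger=3 tin=4
After 13 (consume 2 dagger): compass=6 dagger=1 tin=4
After 14 (gather 4 stone): compass=6 dagger=1 stone=4 tin=4
After 15 (craft dagger): compass=6 dagger=2 stone=3 tin=4
After 16 (craft dagger): compass=6 dagger=3 stone=2 tin=4
After 17 (craft dagger): compass=6 dagger=4 stone=1 tin=4
After 18 (gather 2 tin): compass=6 dagger=4 stone=1 tin=6
After 19 (craft dagger): compass=6 dagger=5 tin=6
After 20 (gather 4 mithril): compass=6 dagger=5 mithril=4 tin=6
After 21 (craft compass): compass=9 dagger=5 mithril=1 tin=6
After 22 (gather 2 mithril): compass=9 dagger=5 mithril=3 tin=6
After 23 (craft compass): compass=12 dagger=5 tin=6

Answer: no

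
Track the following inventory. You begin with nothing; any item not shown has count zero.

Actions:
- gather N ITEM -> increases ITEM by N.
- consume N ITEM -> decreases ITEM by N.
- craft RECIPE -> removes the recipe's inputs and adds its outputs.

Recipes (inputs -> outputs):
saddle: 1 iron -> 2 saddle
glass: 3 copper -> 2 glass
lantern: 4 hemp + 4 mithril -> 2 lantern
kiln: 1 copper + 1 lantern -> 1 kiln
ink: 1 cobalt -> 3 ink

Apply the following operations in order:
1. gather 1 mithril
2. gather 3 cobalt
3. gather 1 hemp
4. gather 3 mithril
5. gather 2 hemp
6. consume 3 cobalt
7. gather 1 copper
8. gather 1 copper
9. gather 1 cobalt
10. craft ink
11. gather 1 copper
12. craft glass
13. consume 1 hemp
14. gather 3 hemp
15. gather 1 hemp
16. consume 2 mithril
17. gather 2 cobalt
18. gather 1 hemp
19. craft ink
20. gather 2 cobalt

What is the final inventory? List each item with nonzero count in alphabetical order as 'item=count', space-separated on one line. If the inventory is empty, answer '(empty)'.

Answer: cobalt=3 glass=2 hemp=7 ink=6 mithril=2

Derivation:
After 1 (gather 1 mithril): mithril=1
After 2 (gather 3 cobalt): cobalt=3 mithril=1
After 3 (gather 1 hemp): cobalt=3 hemp=1 mithril=1
After 4 (gather 3 mithril): cobalt=3 hemp=1 mithril=4
After 5 (gather 2 hemp): cobalt=3 hemp=3 mithril=4
After 6 (consume 3 cobalt): hemp=3 mithril=4
After 7 (gather 1 copper): copper=1 hemp=3 mithril=4
After 8 (gather 1 copper): copper=2 hemp=3 mithril=4
After 9 (gather 1 cobalt): cobalt=1 copper=2 hemp=3 mithril=4
After 10 (craft ink): copper=2 hemp=3 ink=3 mithril=4
After 11 (gather 1 copper): copper=3 hemp=3 ink=3 mithril=4
After 12 (craft glass): glass=2 hemp=3 ink=3 mithril=4
After 13 (consume 1 hemp): glass=2 hemp=2 ink=3 mithril=4
After 14 (gather 3 hemp): glass=2 hemp=5 ink=3 mithril=4
After 15 (gather 1 hemp): glass=2 hemp=6 ink=3 mithril=4
After 16 (consume 2 mithril): glass=2 hemp=6 ink=3 mithril=2
After 17 (gather 2 cobalt): cobalt=2 glass=2 hemp=6 ink=3 mithril=2
After 18 (gather 1 hemp): cobalt=2 glass=2 hemp=7 ink=3 mithril=2
After 19 (craft ink): cobalt=1 glass=2 hemp=7 ink=6 mithril=2
After 20 (gather 2 cobalt): cobalt=3 glass=2 hemp=7 ink=6 mithril=2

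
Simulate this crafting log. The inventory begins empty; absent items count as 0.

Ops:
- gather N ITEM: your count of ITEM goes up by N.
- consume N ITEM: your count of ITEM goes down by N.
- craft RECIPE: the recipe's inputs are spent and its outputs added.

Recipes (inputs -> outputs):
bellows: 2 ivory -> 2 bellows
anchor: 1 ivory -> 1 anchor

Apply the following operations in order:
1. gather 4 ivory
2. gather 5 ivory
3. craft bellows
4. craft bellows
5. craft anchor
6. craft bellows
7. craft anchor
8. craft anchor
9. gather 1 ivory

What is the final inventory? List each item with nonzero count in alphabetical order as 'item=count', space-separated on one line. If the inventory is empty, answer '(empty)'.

Answer: anchor=3 bellows=6 ivory=1

Derivation:
After 1 (gather 4 ivory): ivory=4
After 2 (gather 5 ivory): ivory=9
After 3 (craft bellows): bellows=2 ivory=7
After 4 (craft bellows): bellows=4 ivory=5
After 5 (craft anchor): anchor=1 bellows=4 ivory=4
After 6 (craft bellows): anchor=1 bellows=6 ivory=2
After 7 (craft anchor): anchor=2 bellows=6 ivory=1
After 8 (craft anchor): anchor=3 bellows=6
After 9 (gather 1 ivory): anchor=3 bellows=6 ivory=1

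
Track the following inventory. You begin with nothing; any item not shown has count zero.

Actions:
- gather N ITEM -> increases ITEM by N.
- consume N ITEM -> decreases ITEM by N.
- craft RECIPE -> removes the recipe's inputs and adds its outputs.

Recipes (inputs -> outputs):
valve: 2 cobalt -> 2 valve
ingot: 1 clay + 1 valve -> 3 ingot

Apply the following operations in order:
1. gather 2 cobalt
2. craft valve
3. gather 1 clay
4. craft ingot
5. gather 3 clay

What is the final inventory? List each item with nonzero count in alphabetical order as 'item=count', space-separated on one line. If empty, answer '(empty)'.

After 1 (gather 2 cobalt): cobalt=2
After 2 (craft valve): valve=2
After 3 (gather 1 clay): clay=1 valve=2
After 4 (craft ingot): ingot=3 valve=1
After 5 (gather 3 clay): clay=3 ingot=3 valve=1

Answer: clay=3 ingot=3 valve=1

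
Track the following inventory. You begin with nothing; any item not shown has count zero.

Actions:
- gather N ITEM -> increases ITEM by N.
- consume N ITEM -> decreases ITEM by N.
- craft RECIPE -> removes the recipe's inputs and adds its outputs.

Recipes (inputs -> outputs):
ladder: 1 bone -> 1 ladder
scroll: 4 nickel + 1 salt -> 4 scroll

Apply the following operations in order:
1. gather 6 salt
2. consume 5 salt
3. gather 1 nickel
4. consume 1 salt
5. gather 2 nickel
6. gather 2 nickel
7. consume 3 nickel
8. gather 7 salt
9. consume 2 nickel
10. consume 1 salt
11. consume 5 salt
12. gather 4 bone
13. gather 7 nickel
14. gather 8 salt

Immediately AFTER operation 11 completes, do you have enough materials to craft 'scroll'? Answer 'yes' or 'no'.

After 1 (gather 6 salt): salt=6
After 2 (consume 5 salt): salt=1
After 3 (gather 1 nickel): nickel=1 salt=1
After 4 (consume 1 salt): nickel=1
After 5 (gather 2 nickel): nickel=3
After 6 (gather 2 nickel): nickel=5
After 7 (consume 3 nickel): nickel=2
After 8 (gather 7 salt): nickel=2 salt=7
After 9 (consume 2 nickel): salt=7
After 10 (consume 1 salt): salt=6
After 11 (consume 5 salt): salt=1

Answer: no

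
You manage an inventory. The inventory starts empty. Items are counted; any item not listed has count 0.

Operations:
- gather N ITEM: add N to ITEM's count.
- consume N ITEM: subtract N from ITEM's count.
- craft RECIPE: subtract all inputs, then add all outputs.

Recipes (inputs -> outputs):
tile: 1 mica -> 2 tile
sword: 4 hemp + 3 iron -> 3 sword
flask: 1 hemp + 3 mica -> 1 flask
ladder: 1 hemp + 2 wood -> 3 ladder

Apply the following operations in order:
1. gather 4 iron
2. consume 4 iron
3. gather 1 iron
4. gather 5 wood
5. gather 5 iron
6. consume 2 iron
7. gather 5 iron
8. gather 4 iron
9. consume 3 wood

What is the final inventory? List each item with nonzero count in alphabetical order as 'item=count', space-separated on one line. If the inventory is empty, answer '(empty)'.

Answer: iron=13 wood=2

Derivation:
After 1 (gather 4 iron): iron=4
After 2 (consume 4 iron): (empty)
After 3 (gather 1 iron): iron=1
After 4 (gather 5 wood): iron=1 wood=5
After 5 (gather 5 iron): iron=6 wood=5
After 6 (consume 2 iron): iron=4 wood=5
After 7 (gather 5 iron): iron=9 wood=5
After 8 (gather 4 iron): iron=13 wood=5
After 9 (consume 3 wood): iron=13 wood=2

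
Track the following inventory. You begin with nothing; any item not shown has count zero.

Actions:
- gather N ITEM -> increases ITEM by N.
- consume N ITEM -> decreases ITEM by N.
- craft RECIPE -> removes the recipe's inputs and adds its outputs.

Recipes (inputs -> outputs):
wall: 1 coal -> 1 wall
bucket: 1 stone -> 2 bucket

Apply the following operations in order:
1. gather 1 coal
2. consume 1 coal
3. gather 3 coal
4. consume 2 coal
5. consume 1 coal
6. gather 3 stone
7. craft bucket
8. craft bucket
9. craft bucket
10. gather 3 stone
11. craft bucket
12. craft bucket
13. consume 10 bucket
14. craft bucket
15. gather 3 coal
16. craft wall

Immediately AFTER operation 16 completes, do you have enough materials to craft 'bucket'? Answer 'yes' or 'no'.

After 1 (gather 1 coal): coal=1
After 2 (consume 1 coal): (empty)
After 3 (gather 3 coal): coal=3
After 4 (consume 2 coal): coal=1
After 5 (consume 1 coal): (empty)
After 6 (gather 3 stone): stone=3
After 7 (craft bucket): bucket=2 stone=2
After 8 (craft bucket): bucket=4 stone=1
After 9 (craft bucket): bucket=6
After 10 (gather 3 stone): bucket=6 stone=3
After 11 (craft bucket): bucket=8 stone=2
After 12 (craft bucket): bucket=10 stone=1
After 13 (consume 10 bucket): stone=1
After 14 (craft bucket): bucket=2
After 15 (gather 3 coal): bucket=2 coal=3
After 16 (craft wall): bucket=2 coal=2 wall=1

Answer: no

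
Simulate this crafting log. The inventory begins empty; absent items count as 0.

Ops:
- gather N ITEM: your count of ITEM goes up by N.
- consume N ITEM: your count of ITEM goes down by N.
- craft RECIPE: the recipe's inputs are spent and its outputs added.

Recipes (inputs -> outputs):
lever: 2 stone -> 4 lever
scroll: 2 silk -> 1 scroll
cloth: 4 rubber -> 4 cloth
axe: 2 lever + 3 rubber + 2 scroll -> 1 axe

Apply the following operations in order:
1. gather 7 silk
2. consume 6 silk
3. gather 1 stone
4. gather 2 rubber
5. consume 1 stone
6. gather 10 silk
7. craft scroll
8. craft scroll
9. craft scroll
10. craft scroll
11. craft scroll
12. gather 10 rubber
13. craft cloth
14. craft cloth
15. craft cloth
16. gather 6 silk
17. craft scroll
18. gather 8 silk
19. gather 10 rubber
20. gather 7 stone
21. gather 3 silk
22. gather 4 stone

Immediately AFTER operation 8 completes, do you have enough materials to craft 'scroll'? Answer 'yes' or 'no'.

Answer: yes

Derivation:
After 1 (gather 7 silk): silk=7
After 2 (consume 6 silk): silk=1
After 3 (gather 1 stone): silk=1 stone=1
After 4 (gather 2 rubber): rubber=2 silk=1 stone=1
After 5 (consume 1 stone): rubber=2 silk=1
After 6 (gather 10 silk): rubber=2 silk=11
After 7 (craft scroll): rubber=2 scroll=1 silk=9
After 8 (craft scroll): rubber=2 scroll=2 silk=7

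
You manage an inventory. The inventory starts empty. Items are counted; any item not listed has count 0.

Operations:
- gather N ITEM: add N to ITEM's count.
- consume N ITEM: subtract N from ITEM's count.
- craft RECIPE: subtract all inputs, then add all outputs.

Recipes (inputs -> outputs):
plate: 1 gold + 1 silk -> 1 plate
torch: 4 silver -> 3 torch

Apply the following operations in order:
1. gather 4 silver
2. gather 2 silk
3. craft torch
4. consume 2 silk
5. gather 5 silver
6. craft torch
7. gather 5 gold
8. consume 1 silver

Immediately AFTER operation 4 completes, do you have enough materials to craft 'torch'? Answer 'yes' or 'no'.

After 1 (gather 4 silver): silver=4
After 2 (gather 2 silk): silk=2 silver=4
After 3 (craft torch): silk=2 torch=3
After 4 (consume 2 silk): torch=3

Answer: no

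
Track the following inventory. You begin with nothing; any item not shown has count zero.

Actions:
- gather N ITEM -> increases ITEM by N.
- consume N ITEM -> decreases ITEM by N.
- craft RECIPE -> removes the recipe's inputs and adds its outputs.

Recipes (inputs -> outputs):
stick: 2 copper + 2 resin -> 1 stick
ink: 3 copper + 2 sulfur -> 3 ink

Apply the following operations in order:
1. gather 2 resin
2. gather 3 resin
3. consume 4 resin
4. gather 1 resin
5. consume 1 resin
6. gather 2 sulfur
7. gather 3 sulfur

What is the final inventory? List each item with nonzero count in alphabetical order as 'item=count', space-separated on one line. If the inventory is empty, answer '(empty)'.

After 1 (gather 2 resin): resin=2
After 2 (gather 3 resin): resin=5
After 3 (consume 4 resin): resin=1
After 4 (gather 1 resin): resin=2
After 5 (consume 1 resin): resin=1
After 6 (gather 2 sulfur): resin=1 sulfur=2
After 7 (gather 3 sulfur): resin=1 sulfur=5

Answer: resin=1 sulfur=5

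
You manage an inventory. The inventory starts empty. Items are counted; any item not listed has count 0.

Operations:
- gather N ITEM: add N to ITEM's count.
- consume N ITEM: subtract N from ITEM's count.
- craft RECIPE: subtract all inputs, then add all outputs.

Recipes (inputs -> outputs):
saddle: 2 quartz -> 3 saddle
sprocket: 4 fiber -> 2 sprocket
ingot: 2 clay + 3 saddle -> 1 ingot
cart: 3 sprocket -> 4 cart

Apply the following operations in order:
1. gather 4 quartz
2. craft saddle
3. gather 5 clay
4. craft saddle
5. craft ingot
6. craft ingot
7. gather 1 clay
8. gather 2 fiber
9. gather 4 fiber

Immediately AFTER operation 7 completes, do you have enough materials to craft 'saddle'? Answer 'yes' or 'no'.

After 1 (gather 4 quartz): quartz=4
After 2 (craft saddle): quartz=2 saddle=3
After 3 (gather 5 clay): clay=5 quartz=2 saddle=3
After 4 (craft saddle): clay=5 saddle=6
After 5 (craft ingot): clay=3 ingot=1 saddle=3
After 6 (craft ingot): clay=1 ingot=2
After 7 (gather 1 clay): clay=2 ingot=2

Answer: no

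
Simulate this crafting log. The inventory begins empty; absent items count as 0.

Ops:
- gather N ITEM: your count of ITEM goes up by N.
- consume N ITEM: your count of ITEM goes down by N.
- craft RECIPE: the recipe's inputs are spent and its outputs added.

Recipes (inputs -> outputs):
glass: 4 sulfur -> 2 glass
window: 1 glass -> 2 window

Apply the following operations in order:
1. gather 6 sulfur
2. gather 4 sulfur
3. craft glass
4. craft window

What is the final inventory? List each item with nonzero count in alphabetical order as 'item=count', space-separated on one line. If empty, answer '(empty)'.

After 1 (gather 6 sulfur): sulfur=6
After 2 (gather 4 sulfur): sulfur=10
After 3 (craft glass): glass=2 sulfur=6
After 4 (craft window): glass=1 sulfur=6 window=2

Answer: glass=1 sulfur=6 window=2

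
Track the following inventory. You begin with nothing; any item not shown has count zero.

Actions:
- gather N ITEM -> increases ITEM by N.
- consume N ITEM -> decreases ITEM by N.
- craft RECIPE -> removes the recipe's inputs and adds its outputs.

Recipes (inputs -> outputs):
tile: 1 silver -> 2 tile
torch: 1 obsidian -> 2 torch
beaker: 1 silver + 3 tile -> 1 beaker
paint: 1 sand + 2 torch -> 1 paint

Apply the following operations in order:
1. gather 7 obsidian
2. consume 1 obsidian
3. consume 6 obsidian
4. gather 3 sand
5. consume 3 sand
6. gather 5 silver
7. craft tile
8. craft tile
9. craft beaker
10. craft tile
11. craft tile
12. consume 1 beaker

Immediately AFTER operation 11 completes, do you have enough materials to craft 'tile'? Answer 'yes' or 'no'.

Answer: no

Derivation:
After 1 (gather 7 obsidian): obsidian=7
After 2 (consume 1 obsidian): obsidian=6
After 3 (consume 6 obsidian): (empty)
After 4 (gather 3 sand): sand=3
After 5 (consume 3 sand): (empty)
After 6 (gather 5 silver): silver=5
After 7 (craft tile): silver=4 tile=2
After 8 (craft tile): silver=3 tile=4
After 9 (craft beaker): beaker=1 silver=2 tile=1
After 10 (craft tile): beaker=1 silver=1 tile=3
After 11 (craft tile): beaker=1 tile=5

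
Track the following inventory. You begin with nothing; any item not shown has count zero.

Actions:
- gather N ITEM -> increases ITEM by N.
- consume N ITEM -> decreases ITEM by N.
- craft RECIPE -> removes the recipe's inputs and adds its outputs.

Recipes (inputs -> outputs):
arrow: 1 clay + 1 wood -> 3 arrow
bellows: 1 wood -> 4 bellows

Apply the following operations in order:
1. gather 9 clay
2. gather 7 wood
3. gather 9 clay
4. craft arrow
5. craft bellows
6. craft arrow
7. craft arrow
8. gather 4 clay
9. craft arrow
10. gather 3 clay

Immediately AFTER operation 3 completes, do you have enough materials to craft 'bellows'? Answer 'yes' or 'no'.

After 1 (gather 9 clay): clay=9
After 2 (gather 7 wood): clay=9 wood=7
After 3 (gather 9 clay): clay=18 wood=7

Answer: yes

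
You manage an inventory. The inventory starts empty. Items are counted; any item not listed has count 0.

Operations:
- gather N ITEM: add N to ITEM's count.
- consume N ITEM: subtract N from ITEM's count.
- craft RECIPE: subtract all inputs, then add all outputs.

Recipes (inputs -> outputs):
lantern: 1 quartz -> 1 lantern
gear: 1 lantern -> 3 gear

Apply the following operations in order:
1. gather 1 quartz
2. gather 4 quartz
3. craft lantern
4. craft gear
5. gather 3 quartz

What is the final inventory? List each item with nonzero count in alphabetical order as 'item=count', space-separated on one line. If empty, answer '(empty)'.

After 1 (gather 1 quartz): quartz=1
After 2 (gather 4 quartz): quartz=5
After 3 (craft lantern): lantern=1 quartz=4
After 4 (craft gear): gear=3 quartz=4
After 5 (gather 3 quartz): gear=3 quartz=7

Answer: gear=3 quartz=7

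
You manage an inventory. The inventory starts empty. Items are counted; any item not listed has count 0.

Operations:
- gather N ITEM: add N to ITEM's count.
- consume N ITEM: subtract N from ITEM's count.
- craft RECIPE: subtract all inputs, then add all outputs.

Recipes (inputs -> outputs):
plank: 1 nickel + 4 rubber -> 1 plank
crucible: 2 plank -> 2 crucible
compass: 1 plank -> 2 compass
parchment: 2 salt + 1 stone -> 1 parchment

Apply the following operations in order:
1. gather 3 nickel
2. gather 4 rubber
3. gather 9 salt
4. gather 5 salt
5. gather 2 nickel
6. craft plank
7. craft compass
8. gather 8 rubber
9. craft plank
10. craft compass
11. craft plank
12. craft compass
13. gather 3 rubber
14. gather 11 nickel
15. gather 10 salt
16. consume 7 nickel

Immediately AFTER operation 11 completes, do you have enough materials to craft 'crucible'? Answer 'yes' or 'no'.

Answer: no

Derivation:
After 1 (gather 3 nickel): nickel=3
After 2 (gather 4 rubber): nickel=3 rubber=4
After 3 (gather 9 salt): nickel=3 rubber=4 salt=9
After 4 (gather 5 salt): nickel=3 rubber=4 salt=14
After 5 (gather 2 nickel): nickel=5 rubber=4 salt=14
After 6 (craft plank): nickel=4 plank=1 salt=14
After 7 (craft compass): compass=2 nickel=4 salt=14
After 8 (gather 8 rubber): compass=2 nickel=4 rubber=8 salt=14
After 9 (craft plank): compass=2 nickel=3 plank=1 rubber=4 salt=14
After 10 (craft compass): compass=4 nickel=3 rubber=4 salt=14
After 11 (craft plank): compass=4 nickel=2 plank=1 salt=14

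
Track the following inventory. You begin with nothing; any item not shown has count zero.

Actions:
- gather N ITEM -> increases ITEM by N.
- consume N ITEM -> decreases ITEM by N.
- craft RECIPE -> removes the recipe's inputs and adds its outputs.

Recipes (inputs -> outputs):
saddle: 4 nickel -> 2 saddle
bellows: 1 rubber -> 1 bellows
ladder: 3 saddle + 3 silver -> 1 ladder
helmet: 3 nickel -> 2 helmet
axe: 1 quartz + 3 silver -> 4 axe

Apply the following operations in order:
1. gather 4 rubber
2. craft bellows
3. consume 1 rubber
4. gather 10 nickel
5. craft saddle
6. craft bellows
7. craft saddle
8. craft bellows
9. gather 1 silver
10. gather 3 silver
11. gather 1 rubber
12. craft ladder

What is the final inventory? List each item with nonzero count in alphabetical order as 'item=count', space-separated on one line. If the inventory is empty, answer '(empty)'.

After 1 (gather 4 rubber): rubber=4
After 2 (craft bellows): bellows=1 rubber=3
After 3 (consume 1 rubber): bellows=1 rubber=2
After 4 (gather 10 nickel): bellows=1 nickel=10 rubber=2
After 5 (craft saddle): bellows=1 nickel=6 rubber=2 saddle=2
After 6 (craft bellows): bellows=2 nickel=6 rubber=1 saddle=2
After 7 (craft saddle): bellows=2 nickel=2 rubber=1 saddle=4
After 8 (craft bellows): bellows=3 nickel=2 saddle=4
After 9 (gather 1 silver): bellows=3 nickel=2 saddle=4 silver=1
After 10 (gather 3 silver): bellows=3 nickel=2 saddle=4 silver=4
After 11 (gather 1 rubber): bellows=3 nickel=2 rubber=1 saddle=4 silver=4
After 12 (craft ladder): bellows=3 ladder=1 nickel=2 rubber=1 saddle=1 silver=1

Answer: bellows=3 ladder=1 nickel=2 rubber=1 saddle=1 silver=1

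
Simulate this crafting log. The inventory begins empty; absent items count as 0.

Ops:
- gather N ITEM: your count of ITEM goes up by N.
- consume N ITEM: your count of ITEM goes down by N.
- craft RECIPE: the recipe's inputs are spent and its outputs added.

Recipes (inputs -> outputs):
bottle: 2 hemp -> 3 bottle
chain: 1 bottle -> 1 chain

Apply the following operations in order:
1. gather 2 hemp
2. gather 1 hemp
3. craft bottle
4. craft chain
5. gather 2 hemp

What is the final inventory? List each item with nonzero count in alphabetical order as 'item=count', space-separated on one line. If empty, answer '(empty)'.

After 1 (gather 2 hemp): hemp=2
After 2 (gather 1 hemp): hemp=3
After 3 (craft bottle): bottle=3 hemp=1
After 4 (craft chain): bottle=2 chain=1 hemp=1
After 5 (gather 2 hemp): bottle=2 chain=1 hemp=3

Answer: bottle=2 chain=1 hemp=3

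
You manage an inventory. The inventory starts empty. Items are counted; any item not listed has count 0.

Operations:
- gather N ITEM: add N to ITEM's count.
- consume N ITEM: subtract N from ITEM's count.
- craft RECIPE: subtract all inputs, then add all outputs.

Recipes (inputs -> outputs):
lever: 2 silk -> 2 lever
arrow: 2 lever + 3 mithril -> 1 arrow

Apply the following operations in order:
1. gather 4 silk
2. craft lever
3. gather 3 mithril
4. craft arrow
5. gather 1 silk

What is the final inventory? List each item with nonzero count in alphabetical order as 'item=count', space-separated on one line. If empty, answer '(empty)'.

Answer: arrow=1 silk=3

Derivation:
After 1 (gather 4 silk): silk=4
After 2 (craft lever): lever=2 silk=2
After 3 (gather 3 mithril): lever=2 mithril=3 silk=2
After 4 (craft arrow): arrow=1 silk=2
After 5 (gather 1 silk): arrow=1 silk=3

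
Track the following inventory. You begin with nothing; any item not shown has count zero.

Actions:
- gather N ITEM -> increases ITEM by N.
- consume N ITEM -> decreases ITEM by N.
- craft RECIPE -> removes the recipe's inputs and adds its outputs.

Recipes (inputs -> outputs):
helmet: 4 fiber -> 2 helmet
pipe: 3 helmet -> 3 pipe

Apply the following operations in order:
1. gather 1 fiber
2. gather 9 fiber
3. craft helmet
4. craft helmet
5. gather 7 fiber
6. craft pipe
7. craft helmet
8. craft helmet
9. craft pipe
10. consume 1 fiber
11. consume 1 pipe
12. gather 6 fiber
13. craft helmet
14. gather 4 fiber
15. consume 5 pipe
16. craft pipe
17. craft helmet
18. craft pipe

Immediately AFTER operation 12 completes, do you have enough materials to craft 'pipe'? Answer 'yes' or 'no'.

Answer: no

Derivation:
After 1 (gather 1 fiber): fiber=1
After 2 (gather 9 fiber): fiber=10
After 3 (craft helmet): fiber=6 helmet=2
After 4 (craft helmet): fiber=2 helmet=4
After 5 (gather 7 fiber): fiber=9 helmet=4
After 6 (craft pipe): fiber=9 helmet=1 pipe=3
After 7 (craft helmet): fiber=5 helmet=3 pipe=3
After 8 (craft helmet): fiber=1 helmet=5 pipe=3
After 9 (craft pipe): fiber=1 helmet=2 pipe=6
After 10 (consume 1 fiber): helmet=2 pipe=6
After 11 (consume 1 pipe): helmet=2 pipe=5
After 12 (gather 6 fiber): fiber=6 helmet=2 pipe=5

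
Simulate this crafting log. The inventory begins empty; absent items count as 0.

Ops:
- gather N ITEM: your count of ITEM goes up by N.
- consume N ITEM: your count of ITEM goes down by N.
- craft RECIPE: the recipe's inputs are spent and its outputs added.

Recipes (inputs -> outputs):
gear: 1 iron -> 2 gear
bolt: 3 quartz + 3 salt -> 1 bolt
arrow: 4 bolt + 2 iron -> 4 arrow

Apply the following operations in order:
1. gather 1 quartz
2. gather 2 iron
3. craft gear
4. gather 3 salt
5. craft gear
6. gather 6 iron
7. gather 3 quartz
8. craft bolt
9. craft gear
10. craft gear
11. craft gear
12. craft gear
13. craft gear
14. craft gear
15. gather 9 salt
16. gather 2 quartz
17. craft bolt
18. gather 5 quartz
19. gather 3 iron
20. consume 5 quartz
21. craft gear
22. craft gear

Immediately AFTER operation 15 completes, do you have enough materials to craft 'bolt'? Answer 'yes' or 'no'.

Answer: no

Derivation:
After 1 (gather 1 quartz): quartz=1
After 2 (gather 2 iron): iron=2 quartz=1
After 3 (craft gear): gear=2 iron=1 quartz=1
After 4 (gather 3 salt): gear=2 iron=1 quartz=1 salt=3
After 5 (craft gear): gear=4 quartz=1 salt=3
After 6 (gather 6 iron): gear=4 iron=6 quartz=1 salt=3
After 7 (gather 3 quartz): gear=4 iron=6 quartz=4 salt=3
After 8 (craft bolt): bolt=1 gear=4 iron=6 quartz=1
After 9 (craft gear): bolt=1 gear=6 iron=5 quartz=1
After 10 (craft gear): bolt=1 gear=8 iron=4 quartz=1
After 11 (craft gear): bolt=1 gear=10 iron=3 quartz=1
After 12 (craft gear): bolt=1 gear=12 iron=2 quartz=1
After 13 (craft gear): bolt=1 gear=14 iron=1 quartz=1
After 14 (craft gear): bolt=1 gear=16 quartz=1
After 15 (gather 9 salt): bolt=1 gear=16 quartz=1 salt=9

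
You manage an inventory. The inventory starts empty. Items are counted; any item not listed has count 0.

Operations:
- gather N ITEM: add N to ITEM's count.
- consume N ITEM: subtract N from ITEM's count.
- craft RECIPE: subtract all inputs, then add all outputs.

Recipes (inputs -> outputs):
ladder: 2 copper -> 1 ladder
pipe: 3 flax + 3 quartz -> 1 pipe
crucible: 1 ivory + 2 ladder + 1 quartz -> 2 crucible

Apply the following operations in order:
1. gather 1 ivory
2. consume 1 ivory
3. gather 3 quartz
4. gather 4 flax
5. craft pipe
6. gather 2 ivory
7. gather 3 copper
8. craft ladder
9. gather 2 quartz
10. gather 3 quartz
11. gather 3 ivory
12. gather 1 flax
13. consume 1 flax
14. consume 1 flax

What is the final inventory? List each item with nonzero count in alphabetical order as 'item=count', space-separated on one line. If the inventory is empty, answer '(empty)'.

After 1 (gather 1 ivory): ivory=1
After 2 (consume 1 ivory): (empty)
After 3 (gather 3 quartz): quartz=3
After 4 (gather 4 flax): flax=4 quartz=3
After 5 (craft pipe): flax=1 pipe=1
After 6 (gather 2 ivory): flax=1 ivory=2 pipe=1
After 7 (gather 3 copper): copper=3 flax=1 ivory=2 pipe=1
After 8 (craft ladder): copper=1 flax=1 ivory=2 ladder=1 pipe=1
After 9 (gather 2 quartz): copper=1 flax=1 ivory=2 ladder=1 pipe=1 quartz=2
After 10 (gather 3 quartz): copper=1 flax=1 ivory=2 ladder=1 pipe=1 quartz=5
After 11 (gather 3 ivory): copper=1 flax=1 ivory=5 ladder=1 pipe=1 quartz=5
After 12 (gather 1 flax): copper=1 flax=2 ivory=5 ladder=1 pipe=1 quartz=5
After 13 (consume 1 flax): copper=1 flax=1 ivory=5 ladder=1 pipe=1 quartz=5
After 14 (consume 1 flax): copper=1 ivory=5 ladder=1 pipe=1 quartz=5

Answer: copper=1 ivory=5 ladder=1 pipe=1 quartz=5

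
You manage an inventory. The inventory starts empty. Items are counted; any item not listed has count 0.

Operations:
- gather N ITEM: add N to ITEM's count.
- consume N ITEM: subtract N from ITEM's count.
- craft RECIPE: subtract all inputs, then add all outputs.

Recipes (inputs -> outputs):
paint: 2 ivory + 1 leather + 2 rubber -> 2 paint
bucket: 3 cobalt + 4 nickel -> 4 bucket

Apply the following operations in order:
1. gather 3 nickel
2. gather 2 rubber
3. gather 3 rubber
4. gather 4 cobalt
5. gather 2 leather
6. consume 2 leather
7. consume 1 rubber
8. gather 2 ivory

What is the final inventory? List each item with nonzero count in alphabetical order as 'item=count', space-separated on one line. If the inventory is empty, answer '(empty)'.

Answer: cobalt=4 ivory=2 nickel=3 rubber=4

Derivation:
After 1 (gather 3 nickel): nickel=3
After 2 (gather 2 rubber): nickel=3 rubber=2
After 3 (gather 3 rubber): nickel=3 rubber=5
After 4 (gather 4 cobalt): cobalt=4 nickel=3 rubber=5
After 5 (gather 2 leather): cobalt=4 leather=2 nickel=3 rubber=5
After 6 (consume 2 leather): cobalt=4 nickel=3 rubber=5
After 7 (consume 1 rubber): cobalt=4 nickel=3 rubber=4
After 8 (gather 2 ivory): cobalt=4 ivory=2 nickel=3 rubber=4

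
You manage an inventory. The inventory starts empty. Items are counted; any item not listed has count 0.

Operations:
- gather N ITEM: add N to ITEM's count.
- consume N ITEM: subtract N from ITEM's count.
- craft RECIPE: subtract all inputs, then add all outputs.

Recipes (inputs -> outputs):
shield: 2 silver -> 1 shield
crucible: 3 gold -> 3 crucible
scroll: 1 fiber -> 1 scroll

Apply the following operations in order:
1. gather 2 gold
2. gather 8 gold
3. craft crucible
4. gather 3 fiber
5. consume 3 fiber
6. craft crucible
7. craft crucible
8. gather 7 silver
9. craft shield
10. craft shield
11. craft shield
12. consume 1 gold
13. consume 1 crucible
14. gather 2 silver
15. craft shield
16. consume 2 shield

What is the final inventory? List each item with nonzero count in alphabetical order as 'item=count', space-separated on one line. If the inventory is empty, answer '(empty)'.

After 1 (gather 2 gold): gold=2
After 2 (gather 8 gold): gold=10
After 3 (craft crucible): crucible=3 gold=7
After 4 (gather 3 fiber): crucible=3 fiber=3 gold=7
After 5 (consume 3 fiber): crucible=3 gold=7
After 6 (craft crucible): crucible=6 gold=4
After 7 (craft crucible): crucible=9 gold=1
After 8 (gather 7 silver): crucible=9 gold=1 silver=7
After 9 (craft shield): crucible=9 gold=1 shield=1 silver=5
After 10 (craft shield): crucible=9 gold=1 shield=2 silver=3
After 11 (craft shield): crucible=9 gold=1 shield=3 silver=1
After 12 (consume 1 gold): crucible=9 shield=3 silver=1
After 13 (consume 1 crucible): crucible=8 shield=3 silver=1
After 14 (gather 2 silver): crucible=8 shield=3 silver=3
After 15 (craft shield): crucible=8 shield=4 silver=1
After 16 (consume 2 shield): crucible=8 shield=2 silver=1

Answer: crucible=8 shield=2 silver=1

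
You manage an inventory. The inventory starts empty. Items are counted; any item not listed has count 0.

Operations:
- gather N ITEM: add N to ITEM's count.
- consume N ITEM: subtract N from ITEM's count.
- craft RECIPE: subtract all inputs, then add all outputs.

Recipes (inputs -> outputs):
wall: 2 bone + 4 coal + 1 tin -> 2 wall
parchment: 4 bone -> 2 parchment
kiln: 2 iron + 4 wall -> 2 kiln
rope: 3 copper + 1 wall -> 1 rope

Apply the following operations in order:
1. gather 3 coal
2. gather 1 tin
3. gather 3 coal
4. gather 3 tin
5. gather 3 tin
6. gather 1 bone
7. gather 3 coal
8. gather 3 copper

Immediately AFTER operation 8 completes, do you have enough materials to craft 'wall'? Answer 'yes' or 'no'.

Answer: no

Derivation:
After 1 (gather 3 coal): coal=3
After 2 (gather 1 tin): coal=3 tin=1
After 3 (gather 3 coal): coal=6 tin=1
After 4 (gather 3 tin): coal=6 tin=4
After 5 (gather 3 tin): coal=6 tin=7
After 6 (gather 1 bone): bone=1 coal=6 tin=7
After 7 (gather 3 coal): bone=1 coal=9 tin=7
After 8 (gather 3 copper): bone=1 coal=9 copper=3 tin=7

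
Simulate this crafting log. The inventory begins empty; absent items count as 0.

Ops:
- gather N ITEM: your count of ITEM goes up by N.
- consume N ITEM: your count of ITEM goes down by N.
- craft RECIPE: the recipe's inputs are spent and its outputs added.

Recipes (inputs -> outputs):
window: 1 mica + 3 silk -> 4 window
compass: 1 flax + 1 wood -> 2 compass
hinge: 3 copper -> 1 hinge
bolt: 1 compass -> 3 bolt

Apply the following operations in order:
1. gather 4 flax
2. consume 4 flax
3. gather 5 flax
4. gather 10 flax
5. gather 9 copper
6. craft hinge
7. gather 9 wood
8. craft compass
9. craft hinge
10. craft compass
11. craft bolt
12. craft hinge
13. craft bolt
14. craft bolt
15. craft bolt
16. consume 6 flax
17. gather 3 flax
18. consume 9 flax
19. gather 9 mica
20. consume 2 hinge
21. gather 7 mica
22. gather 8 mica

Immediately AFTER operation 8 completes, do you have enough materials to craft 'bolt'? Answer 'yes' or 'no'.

After 1 (gather 4 flax): flax=4
After 2 (consume 4 flax): (empty)
After 3 (gather 5 flax): flax=5
After 4 (gather 10 flax): flax=15
After 5 (gather 9 copper): copper=9 flax=15
After 6 (craft hinge): copper=6 flax=15 hinge=1
After 7 (gather 9 wood): copper=6 flax=15 hinge=1 wood=9
After 8 (craft compass): compass=2 copper=6 flax=14 hinge=1 wood=8

Answer: yes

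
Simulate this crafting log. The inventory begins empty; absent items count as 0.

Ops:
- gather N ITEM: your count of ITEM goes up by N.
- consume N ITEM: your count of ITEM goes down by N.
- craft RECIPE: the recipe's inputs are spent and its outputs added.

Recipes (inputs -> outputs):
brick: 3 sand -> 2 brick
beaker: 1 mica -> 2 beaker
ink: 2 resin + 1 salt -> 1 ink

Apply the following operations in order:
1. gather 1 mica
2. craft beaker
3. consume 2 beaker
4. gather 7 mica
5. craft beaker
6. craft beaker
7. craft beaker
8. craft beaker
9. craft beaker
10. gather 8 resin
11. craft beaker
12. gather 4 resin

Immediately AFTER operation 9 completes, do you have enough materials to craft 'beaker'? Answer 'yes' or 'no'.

Answer: yes

Derivation:
After 1 (gather 1 mica): mica=1
After 2 (craft beaker): beaker=2
After 3 (consume 2 beaker): (empty)
After 4 (gather 7 mica): mica=7
After 5 (craft beaker): beaker=2 mica=6
After 6 (craft beaker): beaker=4 mica=5
After 7 (craft beaker): beaker=6 mica=4
After 8 (craft beaker): beaker=8 mica=3
After 9 (craft beaker): beaker=10 mica=2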